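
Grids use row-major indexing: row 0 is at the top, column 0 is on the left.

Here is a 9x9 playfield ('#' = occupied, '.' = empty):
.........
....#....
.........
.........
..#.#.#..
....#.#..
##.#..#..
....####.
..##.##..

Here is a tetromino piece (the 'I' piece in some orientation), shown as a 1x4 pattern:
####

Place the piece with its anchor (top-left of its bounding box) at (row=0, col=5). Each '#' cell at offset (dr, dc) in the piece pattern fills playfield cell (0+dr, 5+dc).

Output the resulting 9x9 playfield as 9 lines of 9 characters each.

Fill (0+0,5+0) = (0,5)
Fill (0+0,5+1) = (0,6)
Fill (0+0,5+2) = (0,7)
Fill (0+0,5+3) = (0,8)

Answer: .....####
....#....
.........
.........
..#.#.#..
....#.#..
##.#..#..
....####.
..##.##..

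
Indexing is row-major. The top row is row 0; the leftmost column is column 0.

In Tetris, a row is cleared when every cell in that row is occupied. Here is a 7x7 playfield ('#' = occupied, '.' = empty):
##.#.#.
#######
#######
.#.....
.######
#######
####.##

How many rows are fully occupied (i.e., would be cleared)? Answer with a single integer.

Answer: 3

Derivation:
Check each row:
  row 0: 3 empty cells -> not full
  row 1: 0 empty cells -> FULL (clear)
  row 2: 0 empty cells -> FULL (clear)
  row 3: 6 empty cells -> not full
  row 4: 1 empty cell -> not full
  row 5: 0 empty cells -> FULL (clear)
  row 6: 1 empty cell -> not full
Total rows cleared: 3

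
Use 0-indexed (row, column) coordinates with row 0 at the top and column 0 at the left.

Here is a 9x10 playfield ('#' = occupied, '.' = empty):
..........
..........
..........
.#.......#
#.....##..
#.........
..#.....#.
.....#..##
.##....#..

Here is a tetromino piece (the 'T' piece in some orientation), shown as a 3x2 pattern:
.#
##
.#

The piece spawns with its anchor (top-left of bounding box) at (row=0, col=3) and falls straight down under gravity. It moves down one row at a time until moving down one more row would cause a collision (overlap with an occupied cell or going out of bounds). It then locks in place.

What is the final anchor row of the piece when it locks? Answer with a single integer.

Answer: 6

Derivation:
Spawn at (row=0, col=3). Try each row:
  row 0: fits
  row 1: fits
  row 2: fits
  row 3: fits
  row 4: fits
  row 5: fits
  row 6: fits
  row 7: blocked -> lock at row 6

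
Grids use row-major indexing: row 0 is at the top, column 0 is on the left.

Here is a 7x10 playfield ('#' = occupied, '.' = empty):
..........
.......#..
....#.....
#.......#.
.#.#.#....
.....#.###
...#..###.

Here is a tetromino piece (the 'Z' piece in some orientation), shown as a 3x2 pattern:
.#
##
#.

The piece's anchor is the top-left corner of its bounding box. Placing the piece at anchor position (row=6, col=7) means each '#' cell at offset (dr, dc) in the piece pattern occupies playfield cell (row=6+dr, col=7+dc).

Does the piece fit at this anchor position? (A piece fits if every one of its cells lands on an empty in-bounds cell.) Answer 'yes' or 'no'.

Answer: no

Derivation:
Check each piece cell at anchor (6, 7):
  offset (0,1) -> (6,8): occupied ('#') -> FAIL
  offset (1,0) -> (7,7): out of bounds -> FAIL
  offset (1,1) -> (7,8): out of bounds -> FAIL
  offset (2,0) -> (8,7): out of bounds -> FAIL
All cells valid: no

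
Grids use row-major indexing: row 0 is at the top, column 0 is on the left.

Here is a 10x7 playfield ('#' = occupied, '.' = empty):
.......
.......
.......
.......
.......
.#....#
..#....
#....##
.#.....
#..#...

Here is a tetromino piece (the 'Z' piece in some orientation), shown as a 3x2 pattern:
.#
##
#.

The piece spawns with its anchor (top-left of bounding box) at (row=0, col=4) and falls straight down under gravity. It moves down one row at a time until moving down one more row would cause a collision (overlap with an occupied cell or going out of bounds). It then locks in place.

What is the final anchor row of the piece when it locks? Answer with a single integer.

Answer: 5

Derivation:
Spawn at (row=0, col=4). Try each row:
  row 0: fits
  row 1: fits
  row 2: fits
  row 3: fits
  row 4: fits
  row 5: fits
  row 6: blocked -> lock at row 5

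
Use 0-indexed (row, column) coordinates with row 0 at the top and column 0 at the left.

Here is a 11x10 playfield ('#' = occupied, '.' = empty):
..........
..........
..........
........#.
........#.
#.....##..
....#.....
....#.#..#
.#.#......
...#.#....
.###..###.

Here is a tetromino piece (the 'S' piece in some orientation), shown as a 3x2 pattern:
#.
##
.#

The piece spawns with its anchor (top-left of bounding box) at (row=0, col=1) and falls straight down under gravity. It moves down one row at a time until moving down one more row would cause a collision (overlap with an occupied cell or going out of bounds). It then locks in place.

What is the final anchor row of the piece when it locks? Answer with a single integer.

Answer: 6

Derivation:
Spawn at (row=0, col=1). Try each row:
  row 0: fits
  row 1: fits
  row 2: fits
  row 3: fits
  row 4: fits
  row 5: fits
  row 6: fits
  row 7: blocked -> lock at row 6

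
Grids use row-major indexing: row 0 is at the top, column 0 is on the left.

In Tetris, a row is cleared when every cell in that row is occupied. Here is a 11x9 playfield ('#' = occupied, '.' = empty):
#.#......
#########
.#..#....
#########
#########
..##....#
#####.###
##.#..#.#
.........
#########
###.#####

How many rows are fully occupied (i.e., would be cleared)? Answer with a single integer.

Answer: 4

Derivation:
Check each row:
  row 0: 7 empty cells -> not full
  row 1: 0 empty cells -> FULL (clear)
  row 2: 7 empty cells -> not full
  row 3: 0 empty cells -> FULL (clear)
  row 4: 0 empty cells -> FULL (clear)
  row 5: 6 empty cells -> not full
  row 6: 1 empty cell -> not full
  row 7: 4 empty cells -> not full
  row 8: 9 empty cells -> not full
  row 9: 0 empty cells -> FULL (clear)
  row 10: 1 empty cell -> not full
Total rows cleared: 4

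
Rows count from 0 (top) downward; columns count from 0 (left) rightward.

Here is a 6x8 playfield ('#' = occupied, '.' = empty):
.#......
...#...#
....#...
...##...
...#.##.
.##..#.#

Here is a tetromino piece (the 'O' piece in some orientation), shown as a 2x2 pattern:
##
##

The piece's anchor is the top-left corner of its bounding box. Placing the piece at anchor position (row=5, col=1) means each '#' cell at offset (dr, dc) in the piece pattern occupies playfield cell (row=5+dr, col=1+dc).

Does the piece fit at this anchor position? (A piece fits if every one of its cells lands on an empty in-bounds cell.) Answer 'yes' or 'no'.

Check each piece cell at anchor (5, 1):
  offset (0,0) -> (5,1): occupied ('#') -> FAIL
  offset (0,1) -> (5,2): occupied ('#') -> FAIL
  offset (1,0) -> (6,1): out of bounds -> FAIL
  offset (1,1) -> (6,2): out of bounds -> FAIL
All cells valid: no

Answer: no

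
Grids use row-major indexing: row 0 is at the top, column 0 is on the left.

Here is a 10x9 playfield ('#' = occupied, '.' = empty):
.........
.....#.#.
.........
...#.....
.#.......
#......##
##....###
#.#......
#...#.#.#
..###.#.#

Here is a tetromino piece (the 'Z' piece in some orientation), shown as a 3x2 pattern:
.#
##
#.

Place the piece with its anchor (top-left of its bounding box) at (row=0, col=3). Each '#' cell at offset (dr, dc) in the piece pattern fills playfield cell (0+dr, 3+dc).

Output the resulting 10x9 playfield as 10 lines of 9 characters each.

Answer: ....#....
...###.#.
...#.....
...#.....
.#.......
#......##
##....###
#.#......
#...#.#.#
..###.#.#

Derivation:
Fill (0+0,3+1) = (0,4)
Fill (0+1,3+0) = (1,3)
Fill (0+1,3+1) = (1,4)
Fill (0+2,3+0) = (2,3)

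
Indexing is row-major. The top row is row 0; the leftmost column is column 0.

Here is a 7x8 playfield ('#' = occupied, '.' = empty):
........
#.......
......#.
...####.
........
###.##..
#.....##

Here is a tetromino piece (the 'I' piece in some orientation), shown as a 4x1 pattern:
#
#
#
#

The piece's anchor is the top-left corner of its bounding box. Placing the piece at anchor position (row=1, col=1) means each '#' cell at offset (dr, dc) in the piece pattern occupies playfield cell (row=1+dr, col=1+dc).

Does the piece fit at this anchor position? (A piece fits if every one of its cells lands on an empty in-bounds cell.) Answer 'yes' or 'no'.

Answer: yes

Derivation:
Check each piece cell at anchor (1, 1):
  offset (0,0) -> (1,1): empty -> OK
  offset (1,0) -> (2,1): empty -> OK
  offset (2,0) -> (3,1): empty -> OK
  offset (3,0) -> (4,1): empty -> OK
All cells valid: yes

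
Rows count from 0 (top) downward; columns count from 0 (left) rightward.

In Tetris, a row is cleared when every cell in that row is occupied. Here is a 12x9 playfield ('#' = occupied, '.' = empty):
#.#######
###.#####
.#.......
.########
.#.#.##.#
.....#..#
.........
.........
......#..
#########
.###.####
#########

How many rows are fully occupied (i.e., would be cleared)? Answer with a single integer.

Answer: 2

Derivation:
Check each row:
  row 0: 1 empty cell -> not full
  row 1: 1 empty cell -> not full
  row 2: 8 empty cells -> not full
  row 3: 1 empty cell -> not full
  row 4: 4 empty cells -> not full
  row 5: 7 empty cells -> not full
  row 6: 9 empty cells -> not full
  row 7: 9 empty cells -> not full
  row 8: 8 empty cells -> not full
  row 9: 0 empty cells -> FULL (clear)
  row 10: 2 empty cells -> not full
  row 11: 0 empty cells -> FULL (clear)
Total rows cleared: 2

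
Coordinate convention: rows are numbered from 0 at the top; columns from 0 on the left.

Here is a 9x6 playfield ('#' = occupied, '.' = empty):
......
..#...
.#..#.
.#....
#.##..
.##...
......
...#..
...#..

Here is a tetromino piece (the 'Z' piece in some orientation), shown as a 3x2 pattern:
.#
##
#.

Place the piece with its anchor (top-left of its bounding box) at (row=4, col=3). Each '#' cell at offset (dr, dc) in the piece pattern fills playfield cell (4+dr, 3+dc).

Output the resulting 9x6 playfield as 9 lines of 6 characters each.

Fill (4+0,3+1) = (4,4)
Fill (4+1,3+0) = (5,3)
Fill (4+1,3+1) = (5,4)
Fill (4+2,3+0) = (6,3)

Answer: ......
..#...
.#..#.
.#....
#.###.
.####.
...#..
...#..
...#..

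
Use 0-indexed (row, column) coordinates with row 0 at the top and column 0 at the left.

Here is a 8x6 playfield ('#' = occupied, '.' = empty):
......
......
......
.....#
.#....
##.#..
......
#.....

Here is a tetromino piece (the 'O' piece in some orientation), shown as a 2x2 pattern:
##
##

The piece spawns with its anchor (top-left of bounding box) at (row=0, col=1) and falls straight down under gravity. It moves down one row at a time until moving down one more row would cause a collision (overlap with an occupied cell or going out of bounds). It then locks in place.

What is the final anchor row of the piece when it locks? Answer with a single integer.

Spawn at (row=0, col=1). Try each row:
  row 0: fits
  row 1: fits
  row 2: fits
  row 3: blocked -> lock at row 2

Answer: 2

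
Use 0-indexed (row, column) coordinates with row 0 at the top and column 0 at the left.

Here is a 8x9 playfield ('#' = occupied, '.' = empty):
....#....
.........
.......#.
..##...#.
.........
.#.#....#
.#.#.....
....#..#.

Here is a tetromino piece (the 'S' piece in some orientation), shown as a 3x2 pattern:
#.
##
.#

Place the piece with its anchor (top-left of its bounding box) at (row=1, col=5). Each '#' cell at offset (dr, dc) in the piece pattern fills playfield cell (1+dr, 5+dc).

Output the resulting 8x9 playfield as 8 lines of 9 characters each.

Fill (1+0,5+0) = (1,5)
Fill (1+1,5+0) = (2,5)
Fill (1+1,5+1) = (2,6)
Fill (1+2,5+1) = (3,6)

Answer: ....#....
.....#...
.....###.
..##..##.
.........
.#.#....#
.#.#.....
....#..#.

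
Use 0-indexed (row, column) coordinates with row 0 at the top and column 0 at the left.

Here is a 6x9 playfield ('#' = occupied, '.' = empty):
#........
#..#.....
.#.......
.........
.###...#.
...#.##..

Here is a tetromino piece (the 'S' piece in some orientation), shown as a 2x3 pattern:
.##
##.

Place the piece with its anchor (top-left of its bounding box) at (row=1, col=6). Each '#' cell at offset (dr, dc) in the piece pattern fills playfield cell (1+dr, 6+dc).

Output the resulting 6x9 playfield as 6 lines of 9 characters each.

Answer: #........
#..#...##
.#....##.
.........
.###...#.
...#.##..

Derivation:
Fill (1+0,6+1) = (1,7)
Fill (1+0,6+2) = (1,8)
Fill (1+1,6+0) = (2,6)
Fill (1+1,6+1) = (2,7)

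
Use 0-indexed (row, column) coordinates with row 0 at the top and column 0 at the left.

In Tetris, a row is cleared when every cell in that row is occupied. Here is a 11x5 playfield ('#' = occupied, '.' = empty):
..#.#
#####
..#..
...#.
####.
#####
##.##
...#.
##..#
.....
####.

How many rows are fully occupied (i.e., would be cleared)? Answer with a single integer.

Answer: 2

Derivation:
Check each row:
  row 0: 3 empty cells -> not full
  row 1: 0 empty cells -> FULL (clear)
  row 2: 4 empty cells -> not full
  row 3: 4 empty cells -> not full
  row 4: 1 empty cell -> not full
  row 5: 0 empty cells -> FULL (clear)
  row 6: 1 empty cell -> not full
  row 7: 4 empty cells -> not full
  row 8: 2 empty cells -> not full
  row 9: 5 empty cells -> not full
  row 10: 1 empty cell -> not full
Total rows cleared: 2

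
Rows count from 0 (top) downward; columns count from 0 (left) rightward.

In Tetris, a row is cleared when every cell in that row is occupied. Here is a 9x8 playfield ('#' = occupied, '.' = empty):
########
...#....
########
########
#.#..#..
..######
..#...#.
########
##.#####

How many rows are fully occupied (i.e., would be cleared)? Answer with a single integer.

Answer: 4

Derivation:
Check each row:
  row 0: 0 empty cells -> FULL (clear)
  row 1: 7 empty cells -> not full
  row 2: 0 empty cells -> FULL (clear)
  row 3: 0 empty cells -> FULL (clear)
  row 4: 5 empty cells -> not full
  row 5: 2 empty cells -> not full
  row 6: 6 empty cells -> not full
  row 7: 0 empty cells -> FULL (clear)
  row 8: 1 empty cell -> not full
Total rows cleared: 4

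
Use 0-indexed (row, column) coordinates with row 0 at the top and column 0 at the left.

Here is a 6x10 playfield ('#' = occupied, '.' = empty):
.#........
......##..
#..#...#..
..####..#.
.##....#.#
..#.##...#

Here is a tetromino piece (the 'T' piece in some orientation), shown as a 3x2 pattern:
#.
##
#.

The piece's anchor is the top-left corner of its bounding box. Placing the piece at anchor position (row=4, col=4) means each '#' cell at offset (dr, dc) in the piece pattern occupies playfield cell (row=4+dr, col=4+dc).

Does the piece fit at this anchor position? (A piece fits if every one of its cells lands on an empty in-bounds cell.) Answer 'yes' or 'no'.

Check each piece cell at anchor (4, 4):
  offset (0,0) -> (4,4): empty -> OK
  offset (1,0) -> (5,4): occupied ('#') -> FAIL
  offset (1,1) -> (5,5): occupied ('#') -> FAIL
  offset (2,0) -> (6,4): out of bounds -> FAIL
All cells valid: no

Answer: no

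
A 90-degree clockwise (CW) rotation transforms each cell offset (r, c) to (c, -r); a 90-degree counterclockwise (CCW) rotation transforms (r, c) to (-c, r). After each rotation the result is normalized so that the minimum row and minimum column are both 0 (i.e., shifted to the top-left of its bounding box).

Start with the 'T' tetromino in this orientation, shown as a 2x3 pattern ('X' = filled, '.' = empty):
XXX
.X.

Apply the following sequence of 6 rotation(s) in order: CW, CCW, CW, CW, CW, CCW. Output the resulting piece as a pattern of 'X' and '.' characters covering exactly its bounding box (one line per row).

Start:
XXX
.X.
After rotation 1 (CW):
.X
XX
.X
After rotation 2 (CCW):
XXX
.X.
After rotation 3 (CW):
.X
XX
.X
After rotation 4 (CW):
.X.
XXX
After rotation 5 (CW):
X.
XX
X.
After rotation 6 (CCW):
.X.
XXX

Answer: .X.
XXX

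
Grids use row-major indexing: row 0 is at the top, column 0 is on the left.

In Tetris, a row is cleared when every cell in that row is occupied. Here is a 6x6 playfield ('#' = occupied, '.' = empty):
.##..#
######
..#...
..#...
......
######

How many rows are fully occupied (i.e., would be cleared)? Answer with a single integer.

Answer: 2

Derivation:
Check each row:
  row 0: 3 empty cells -> not full
  row 1: 0 empty cells -> FULL (clear)
  row 2: 5 empty cells -> not full
  row 3: 5 empty cells -> not full
  row 4: 6 empty cells -> not full
  row 5: 0 empty cells -> FULL (clear)
Total rows cleared: 2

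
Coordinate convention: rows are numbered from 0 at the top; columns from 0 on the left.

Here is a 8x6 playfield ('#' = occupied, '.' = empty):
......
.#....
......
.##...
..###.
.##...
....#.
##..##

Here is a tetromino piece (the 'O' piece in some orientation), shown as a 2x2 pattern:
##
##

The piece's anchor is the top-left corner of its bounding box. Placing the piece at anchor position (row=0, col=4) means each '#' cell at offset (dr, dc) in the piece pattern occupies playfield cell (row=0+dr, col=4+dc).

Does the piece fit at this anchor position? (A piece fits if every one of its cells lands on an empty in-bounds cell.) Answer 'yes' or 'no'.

Check each piece cell at anchor (0, 4):
  offset (0,0) -> (0,4): empty -> OK
  offset (0,1) -> (0,5): empty -> OK
  offset (1,0) -> (1,4): empty -> OK
  offset (1,1) -> (1,5): empty -> OK
All cells valid: yes

Answer: yes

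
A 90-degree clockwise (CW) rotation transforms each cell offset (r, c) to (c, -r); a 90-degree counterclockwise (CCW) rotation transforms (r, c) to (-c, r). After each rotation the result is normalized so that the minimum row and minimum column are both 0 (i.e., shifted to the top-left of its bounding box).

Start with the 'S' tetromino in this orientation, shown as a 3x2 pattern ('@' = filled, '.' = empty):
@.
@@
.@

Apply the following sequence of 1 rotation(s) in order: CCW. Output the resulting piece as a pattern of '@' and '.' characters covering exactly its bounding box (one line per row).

Answer: .@@
@@.

Derivation:
Start:
@.
@@
.@
After rotation 1 (CCW):
.@@
@@.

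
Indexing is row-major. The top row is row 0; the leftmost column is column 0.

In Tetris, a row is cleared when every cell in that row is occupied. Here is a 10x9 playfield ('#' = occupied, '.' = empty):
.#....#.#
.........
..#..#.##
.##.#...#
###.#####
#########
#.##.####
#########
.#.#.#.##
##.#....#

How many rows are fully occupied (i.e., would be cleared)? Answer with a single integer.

Answer: 2

Derivation:
Check each row:
  row 0: 6 empty cells -> not full
  row 1: 9 empty cells -> not full
  row 2: 5 empty cells -> not full
  row 3: 5 empty cells -> not full
  row 4: 1 empty cell -> not full
  row 5: 0 empty cells -> FULL (clear)
  row 6: 2 empty cells -> not full
  row 7: 0 empty cells -> FULL (clear)
  row 8: 4 empty cells -> not full
  row 9: 5 empty cells -> not full
Total rows cleared: 2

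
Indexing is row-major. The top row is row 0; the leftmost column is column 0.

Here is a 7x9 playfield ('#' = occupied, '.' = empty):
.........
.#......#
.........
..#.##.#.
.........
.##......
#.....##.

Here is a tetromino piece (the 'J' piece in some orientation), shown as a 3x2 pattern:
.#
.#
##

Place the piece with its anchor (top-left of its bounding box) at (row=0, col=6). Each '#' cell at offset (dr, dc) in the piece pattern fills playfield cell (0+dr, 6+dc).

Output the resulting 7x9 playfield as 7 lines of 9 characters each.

Answer: .......#.
.#.....##
......##.
..#.##.#.
.........
.##......
#.....##.

Derivation:
Fill (0+0,6+1) = (0,7)
Fill (0+1,6+1) = (1,7)
Fill (0+2,6+0) = (2,6)
Fill (0+2,6+1) = (2,7)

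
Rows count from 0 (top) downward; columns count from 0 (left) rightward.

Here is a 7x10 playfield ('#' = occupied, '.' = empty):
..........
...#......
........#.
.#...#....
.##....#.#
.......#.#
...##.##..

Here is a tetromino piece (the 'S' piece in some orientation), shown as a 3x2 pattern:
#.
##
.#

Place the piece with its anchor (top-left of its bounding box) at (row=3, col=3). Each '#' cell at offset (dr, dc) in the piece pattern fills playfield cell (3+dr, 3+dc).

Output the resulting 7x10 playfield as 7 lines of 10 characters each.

Fill (3+0,3+0) = (3,3)
Fill (3+1,3+0) = (4,3)
Fill (3+1,3+1) = (4,4)
Fill (3+2,3+1) = (5,4)

Answer: ..........
...#......
........#.
.#.#.#....
.####..#.#
....#..#.#
...##.##..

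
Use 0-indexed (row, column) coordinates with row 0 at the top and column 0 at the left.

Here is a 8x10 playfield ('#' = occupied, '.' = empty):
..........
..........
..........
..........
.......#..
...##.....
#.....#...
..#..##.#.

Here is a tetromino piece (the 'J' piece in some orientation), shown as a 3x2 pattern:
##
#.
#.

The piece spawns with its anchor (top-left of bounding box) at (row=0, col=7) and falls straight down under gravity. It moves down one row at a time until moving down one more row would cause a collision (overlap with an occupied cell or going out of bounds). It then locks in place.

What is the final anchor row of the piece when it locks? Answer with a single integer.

Spawn at (row=0, col=7). Try each row:
  row 0: fits
  row 1: fits
  row 2: blocked -> lock at row 1

Answer: 1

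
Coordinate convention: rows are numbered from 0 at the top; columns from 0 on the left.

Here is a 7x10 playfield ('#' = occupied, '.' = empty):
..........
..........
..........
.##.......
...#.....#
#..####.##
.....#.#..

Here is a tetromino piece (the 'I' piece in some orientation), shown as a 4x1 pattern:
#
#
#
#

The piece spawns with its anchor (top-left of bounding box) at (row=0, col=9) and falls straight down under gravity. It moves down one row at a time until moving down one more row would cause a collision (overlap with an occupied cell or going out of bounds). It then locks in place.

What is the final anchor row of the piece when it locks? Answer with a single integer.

Answer: 0

Derivation:
Spawn at (row=0, col=9). Try each row:
  row 0: fits
  row 1: blocked -> lock at row 0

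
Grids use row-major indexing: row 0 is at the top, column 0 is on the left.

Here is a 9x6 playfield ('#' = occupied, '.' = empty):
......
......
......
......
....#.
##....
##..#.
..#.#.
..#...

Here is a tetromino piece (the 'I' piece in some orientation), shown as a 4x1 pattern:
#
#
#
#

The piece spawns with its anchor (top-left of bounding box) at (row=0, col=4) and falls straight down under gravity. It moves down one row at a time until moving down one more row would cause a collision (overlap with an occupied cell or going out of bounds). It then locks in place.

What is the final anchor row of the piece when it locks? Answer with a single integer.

Spawn at (row=0, col=4). Try each row:
  row 0: fits
  row 1: blocked -> lock at row 0

Answer: 0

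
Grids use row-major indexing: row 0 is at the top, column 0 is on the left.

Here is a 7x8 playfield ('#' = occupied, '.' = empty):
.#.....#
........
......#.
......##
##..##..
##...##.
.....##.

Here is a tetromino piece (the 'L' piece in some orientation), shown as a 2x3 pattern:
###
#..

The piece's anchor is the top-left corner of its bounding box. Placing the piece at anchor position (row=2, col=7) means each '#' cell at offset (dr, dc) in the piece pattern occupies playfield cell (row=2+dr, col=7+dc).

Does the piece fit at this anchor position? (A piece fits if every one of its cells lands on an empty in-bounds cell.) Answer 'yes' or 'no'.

Answer: no

Derivation:
Check each piece cell at anchor (2, 7):
  offset (0,0) -> (2,7): empty -> OK
  offset (0,1) -> (2,8): out of bounds -> FAIL
  offset (0,2) -> (2,9): out of bounds -> FAIL
  offset (1,0) -> (3,7): occupied ('#') -> FAIL
All cells valid: no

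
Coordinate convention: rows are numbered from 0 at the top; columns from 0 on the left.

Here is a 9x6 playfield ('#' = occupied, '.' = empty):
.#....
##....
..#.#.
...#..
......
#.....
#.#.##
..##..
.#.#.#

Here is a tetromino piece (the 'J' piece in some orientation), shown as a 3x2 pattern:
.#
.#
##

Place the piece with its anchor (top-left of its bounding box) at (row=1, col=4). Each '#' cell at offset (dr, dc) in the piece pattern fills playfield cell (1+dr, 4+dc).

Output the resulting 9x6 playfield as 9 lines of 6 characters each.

Answer: .#....
##...#
..#.##
...###
......
#.....
#.#.##
..##..
.#.#.#

Derivation:
Fill (1+0,4+1) = (1,5)
Fill (1+1,4+1) = (2,5)
Fill (1+2,4+0) = (3,4)
Fill (1+2,4+1) = (3,5)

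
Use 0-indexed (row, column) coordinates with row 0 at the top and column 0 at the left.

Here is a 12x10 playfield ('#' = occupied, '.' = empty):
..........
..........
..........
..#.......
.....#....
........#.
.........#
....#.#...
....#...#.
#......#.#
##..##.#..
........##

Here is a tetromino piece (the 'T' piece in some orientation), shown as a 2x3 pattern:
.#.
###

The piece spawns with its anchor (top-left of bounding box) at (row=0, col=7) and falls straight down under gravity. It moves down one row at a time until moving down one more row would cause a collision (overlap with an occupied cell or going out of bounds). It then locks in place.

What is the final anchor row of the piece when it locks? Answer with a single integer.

Spawn at (row=0, col=7). Try each row:
  row 0: fits
  row 1: fits
  row 2: fits
  row 3: fits
  row 4: blocked -> lock at row 3

Answer: 3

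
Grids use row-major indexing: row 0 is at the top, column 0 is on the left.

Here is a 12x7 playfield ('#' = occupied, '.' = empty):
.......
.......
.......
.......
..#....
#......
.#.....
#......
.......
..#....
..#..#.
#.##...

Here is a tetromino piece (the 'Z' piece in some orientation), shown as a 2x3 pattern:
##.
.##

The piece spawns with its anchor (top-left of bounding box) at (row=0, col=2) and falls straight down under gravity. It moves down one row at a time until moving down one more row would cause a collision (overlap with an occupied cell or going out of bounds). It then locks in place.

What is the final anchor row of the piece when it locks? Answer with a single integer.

Answer: 3

Derivation:
Spawn at (row=0, col=2). Try each row:
  row 0: fits
  row 1: fits
  row 2: fits
  row 3: fits
  row 4: blocked -> lock at row 3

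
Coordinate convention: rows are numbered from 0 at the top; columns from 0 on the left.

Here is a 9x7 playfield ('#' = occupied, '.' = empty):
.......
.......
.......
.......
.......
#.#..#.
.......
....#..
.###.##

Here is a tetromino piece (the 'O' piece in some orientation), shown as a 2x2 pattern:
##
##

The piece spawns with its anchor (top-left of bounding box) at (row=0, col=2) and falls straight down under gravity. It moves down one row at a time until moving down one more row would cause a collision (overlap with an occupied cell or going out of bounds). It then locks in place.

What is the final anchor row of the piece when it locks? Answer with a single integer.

Spawn at (row=0, col=2). Try each row:
  row 0: fits
  row 1: fits
  row 2: fits
  row 3: fits
  row 4: blocked -> lock at row 3

Answer: 3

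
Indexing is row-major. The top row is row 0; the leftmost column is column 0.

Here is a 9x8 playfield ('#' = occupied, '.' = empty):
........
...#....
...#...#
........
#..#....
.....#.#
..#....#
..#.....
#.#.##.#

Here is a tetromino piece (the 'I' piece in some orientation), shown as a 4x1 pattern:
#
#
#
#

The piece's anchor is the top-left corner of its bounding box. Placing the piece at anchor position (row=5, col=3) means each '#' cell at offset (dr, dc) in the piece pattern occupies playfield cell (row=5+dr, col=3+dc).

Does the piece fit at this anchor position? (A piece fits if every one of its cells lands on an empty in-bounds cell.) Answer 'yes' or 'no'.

Check each piece cell at anchor (5, 3):
  offset (0,0) -> (5,3): empty -> OK
  offset (1,0) -> (6,3): empty -> OK
  offset (2,0) -> (7,3): empty -> OK
  offset (3,0) -> (8,3): empty -> OK
All cells valid: yes

Answer: yes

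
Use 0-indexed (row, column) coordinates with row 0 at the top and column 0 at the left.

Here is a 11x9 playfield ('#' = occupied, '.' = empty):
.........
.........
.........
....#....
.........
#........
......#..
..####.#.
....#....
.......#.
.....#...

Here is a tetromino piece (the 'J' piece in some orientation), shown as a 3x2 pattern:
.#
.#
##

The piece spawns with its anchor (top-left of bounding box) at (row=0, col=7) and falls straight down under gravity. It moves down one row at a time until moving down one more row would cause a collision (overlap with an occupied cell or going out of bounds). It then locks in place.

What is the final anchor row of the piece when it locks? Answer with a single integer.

Spawn at (row=0, col=7). Try each row:
  row 0: fits
  row 1: fits
  row 2: fits
  row 3: fits
  row 4: fits
  row 5: blocked -> lock at row 4

Answer: 4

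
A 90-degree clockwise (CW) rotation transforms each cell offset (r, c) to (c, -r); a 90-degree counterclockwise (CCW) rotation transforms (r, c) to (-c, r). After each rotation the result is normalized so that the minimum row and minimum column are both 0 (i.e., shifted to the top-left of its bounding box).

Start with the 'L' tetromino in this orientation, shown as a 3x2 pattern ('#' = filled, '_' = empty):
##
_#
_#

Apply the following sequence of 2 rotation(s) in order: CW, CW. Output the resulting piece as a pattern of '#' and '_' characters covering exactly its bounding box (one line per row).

Answer: #_
#_
##

Derivation:
Start:
##
_#
_#
After rotation 1 (CW):
__#
###
After rotation 2 (CW):
#_
#_
##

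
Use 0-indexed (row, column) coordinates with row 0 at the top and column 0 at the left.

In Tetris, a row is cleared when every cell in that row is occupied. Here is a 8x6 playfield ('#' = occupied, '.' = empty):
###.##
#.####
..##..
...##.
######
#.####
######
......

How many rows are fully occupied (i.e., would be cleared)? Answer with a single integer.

Answer: 2

Derivation:
Check each row:
  row 0: 1 empty cell -> not full
  row 1: 1 empty cell -> not full
  row 2: 4 empty cells -> not full
  row 3: 4 empty cells -> not full
  row 4: 0 empty cells -> FULL (clear)
  row 5: 1 empty cell -> not full
  row 6: 0 empty cells -> FULL (clear)
  row 7: 6 empty cells -> not full
Total rows cleared: 2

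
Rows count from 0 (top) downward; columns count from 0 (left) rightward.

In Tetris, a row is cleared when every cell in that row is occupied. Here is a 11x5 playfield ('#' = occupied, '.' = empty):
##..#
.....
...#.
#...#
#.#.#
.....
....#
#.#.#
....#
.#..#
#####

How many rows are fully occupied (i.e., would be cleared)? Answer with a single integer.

Answer: 1

Derivation:
Check each row:
  row 0: 2 empty cells -> not full
  row 1: 5 empty cells -> not full
  row 2: 4 empty cells -> not full
  row 3: 3 empty cells -> not full
  row 4: 2 empty cells -> not full
  row 5: 5 empty cells -> not full
  row 6: 4 empty cells -> not full
  row 7: 2 empty cells -> not full
  row 8: 4 empty cells -> not full
  row 9: 3 empty cells -> not full
  row 10: 0 empty cells -> FULL (clear)
Total rows cleared: 1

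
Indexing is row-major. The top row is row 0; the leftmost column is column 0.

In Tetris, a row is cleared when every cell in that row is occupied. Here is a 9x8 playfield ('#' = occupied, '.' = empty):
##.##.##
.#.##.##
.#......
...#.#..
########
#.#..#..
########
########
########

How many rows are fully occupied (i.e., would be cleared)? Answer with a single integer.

Answer: 4

Derivation:
Check each row:
  row 0: 2 empty cells -> not full
  row 1: 3 empty cells -> not full
  row 2: 7 empty cells -> not full
  row 3: 6 empty cells -> not full
  row 4: 0 empty cells -> FULL (clear)
  row 5: 5 empty cells -> not full
  row 6: 0 empty cells -> FULL (clear)
  row 7: 0 empty cells -> FULL (clear)
  row 8: 0 empty cells -> FULL (clear)
Total rows cleared: 4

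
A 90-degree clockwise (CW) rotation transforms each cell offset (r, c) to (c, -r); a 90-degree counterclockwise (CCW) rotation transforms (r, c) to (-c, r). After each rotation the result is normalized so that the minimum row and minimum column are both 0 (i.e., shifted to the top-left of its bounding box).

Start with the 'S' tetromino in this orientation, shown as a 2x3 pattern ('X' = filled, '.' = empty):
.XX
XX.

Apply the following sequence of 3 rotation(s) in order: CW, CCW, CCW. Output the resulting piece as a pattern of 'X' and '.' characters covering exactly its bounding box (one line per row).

Start:
.XX
XX.
After rotation 1 (CW):
X.
XX
.X
After rotation 2 (CCW):
.XX
XX.
After rotation 3 (CCW):
X.
XX
.X

Answer: X.
XX
.X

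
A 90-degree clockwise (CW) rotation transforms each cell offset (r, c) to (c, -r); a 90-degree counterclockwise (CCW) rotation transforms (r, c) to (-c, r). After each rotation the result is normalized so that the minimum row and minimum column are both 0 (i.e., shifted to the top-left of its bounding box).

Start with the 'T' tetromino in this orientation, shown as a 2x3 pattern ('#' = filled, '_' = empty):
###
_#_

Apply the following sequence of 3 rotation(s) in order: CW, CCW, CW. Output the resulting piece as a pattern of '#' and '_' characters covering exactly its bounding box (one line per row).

Start:
###
_#_
After rotation 1 (CW):
_#
##
_#
After rotation 2 (CCW):
###
_#_
After rotation 3 (CW):
_#
##
_#

Answer: _#
##
_#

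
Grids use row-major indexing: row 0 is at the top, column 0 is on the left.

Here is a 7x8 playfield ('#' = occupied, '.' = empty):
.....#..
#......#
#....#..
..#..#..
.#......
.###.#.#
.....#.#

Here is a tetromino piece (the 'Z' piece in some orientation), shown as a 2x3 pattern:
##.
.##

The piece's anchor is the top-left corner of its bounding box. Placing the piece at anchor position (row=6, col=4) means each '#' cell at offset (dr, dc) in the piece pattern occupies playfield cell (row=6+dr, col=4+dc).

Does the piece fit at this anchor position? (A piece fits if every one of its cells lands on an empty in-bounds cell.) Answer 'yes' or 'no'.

Answer: no

Derivation:
Check each piece cell at anchor (6, 4):
  offset (0,0) -> (6,4): empty -> OK
  offset (0,1) -> (6,5): occupied ('#') -> FAIL
  offset (1,1) -> (7,5): out of bounds -> FAIL
  offset (1,2) -> (7,6): out of bounds -> FAIL
All cells valid: no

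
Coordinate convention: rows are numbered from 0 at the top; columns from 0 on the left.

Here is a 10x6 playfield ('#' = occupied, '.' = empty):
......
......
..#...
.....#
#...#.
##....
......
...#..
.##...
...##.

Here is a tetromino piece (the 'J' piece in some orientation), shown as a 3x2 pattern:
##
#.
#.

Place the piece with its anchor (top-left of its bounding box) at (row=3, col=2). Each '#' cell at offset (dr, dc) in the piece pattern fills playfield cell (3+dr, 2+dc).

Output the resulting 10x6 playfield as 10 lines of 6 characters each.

Fill (3+0,2+0) = (3,2)
Fill (3+0,2+1) = (3,3)
Fill (3+1,2+0) = (4,2)
Fill (3+2,2+0) = (5,2)

Answer: ......
......
..#...
..##.#
#.#.#.
###...
......
...#..
.##...
...##.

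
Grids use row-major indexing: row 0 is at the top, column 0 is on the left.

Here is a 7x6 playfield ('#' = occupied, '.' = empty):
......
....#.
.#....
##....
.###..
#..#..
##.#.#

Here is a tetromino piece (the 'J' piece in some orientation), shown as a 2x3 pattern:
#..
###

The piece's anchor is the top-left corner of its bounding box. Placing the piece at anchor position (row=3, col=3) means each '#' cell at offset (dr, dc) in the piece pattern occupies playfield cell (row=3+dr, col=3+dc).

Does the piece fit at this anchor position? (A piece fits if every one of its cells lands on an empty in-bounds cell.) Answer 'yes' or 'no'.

Answer: no

Derivation:
Check each piece cell at anchor (3, 3):
  offset (0,0) -> (3,3): empty -> OK
  offset (1,0) -> (4,3): occupied ('#') -> FAIL
  offset (1,1) -> (4,4): empty -> OK
  offset (1,2) -> (4,5): empty -> OK
All cells valid: no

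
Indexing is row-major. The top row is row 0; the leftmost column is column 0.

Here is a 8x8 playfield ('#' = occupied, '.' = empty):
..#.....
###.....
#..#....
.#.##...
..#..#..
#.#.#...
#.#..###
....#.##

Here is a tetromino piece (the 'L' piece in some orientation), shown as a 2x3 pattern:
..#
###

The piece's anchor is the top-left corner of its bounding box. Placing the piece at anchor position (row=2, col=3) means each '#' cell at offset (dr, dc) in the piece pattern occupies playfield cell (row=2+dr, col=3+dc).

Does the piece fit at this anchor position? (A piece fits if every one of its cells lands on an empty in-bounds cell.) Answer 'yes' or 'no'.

Check each piece cell at anchor (2, 3):
  offset (0,2) -> (2,5): empty -> OK
  offset (1,0) -> (3,3): occupied ('#') -> FAIL
  offset (1,1) -> (3,4): occupied ('#') -> FAIL
  offset (1,2) -> (3,5): empty -> OK
All cells valid: no

Answer: no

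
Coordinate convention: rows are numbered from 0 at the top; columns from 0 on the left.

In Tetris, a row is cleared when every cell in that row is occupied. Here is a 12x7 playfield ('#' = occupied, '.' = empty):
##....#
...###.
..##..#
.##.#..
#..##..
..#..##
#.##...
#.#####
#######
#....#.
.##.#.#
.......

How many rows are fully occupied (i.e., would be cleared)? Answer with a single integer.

Check each row:
  row 0: 4 empty cells -> not full
  row 1: 4 empty cells -> not full
  row 2: 4 empty cells -> not full
  row 3: 4 empty cells -> not full
  row 4: 4 empty cells -> not full
  row 5: 4 empty cells -> not full
  row 6: 4 empty cells -> not full
  row 7: 1 empty cell -> not full
  row 8: 0 empty cells -> FULL (clear)
  row 9: 5 empty cells -> not full
  row 10: 3 empty cells -> not full
  row 11: 7 empty cells -> not full
Total rows cleared: 1

Answer: 1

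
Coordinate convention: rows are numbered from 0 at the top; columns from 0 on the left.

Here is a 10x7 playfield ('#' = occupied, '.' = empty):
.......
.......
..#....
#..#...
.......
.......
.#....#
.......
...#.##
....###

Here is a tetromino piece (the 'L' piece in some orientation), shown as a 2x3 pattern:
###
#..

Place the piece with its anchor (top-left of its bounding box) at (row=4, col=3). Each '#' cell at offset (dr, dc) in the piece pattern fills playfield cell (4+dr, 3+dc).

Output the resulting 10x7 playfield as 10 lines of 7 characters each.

Answer: .......
.......
..#....
#..#...
...###.
...#...
.#....#
.......
...#.##
....###

Derivation:
Fill (4+0,3+0) = (4,3)
Fill (4+0,3+1) = (4,4)
Fill (4+0,3+2) = (4,5)
Fill (4+1,3+0) = (5,3)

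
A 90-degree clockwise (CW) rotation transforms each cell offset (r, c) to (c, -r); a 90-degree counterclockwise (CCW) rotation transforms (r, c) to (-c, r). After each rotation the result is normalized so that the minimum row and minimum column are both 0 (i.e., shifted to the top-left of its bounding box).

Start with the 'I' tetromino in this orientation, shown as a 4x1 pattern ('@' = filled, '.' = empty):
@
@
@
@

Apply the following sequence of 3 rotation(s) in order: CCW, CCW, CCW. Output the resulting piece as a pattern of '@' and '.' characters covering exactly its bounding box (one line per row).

Answer: @@@@

Derivation:
Start:
@
@
@
@
After rotation 1 (CCW):
@@@@
After rotation 2 (CCW):
@
@
@
@
After rotation 3 (CCW):
@@@@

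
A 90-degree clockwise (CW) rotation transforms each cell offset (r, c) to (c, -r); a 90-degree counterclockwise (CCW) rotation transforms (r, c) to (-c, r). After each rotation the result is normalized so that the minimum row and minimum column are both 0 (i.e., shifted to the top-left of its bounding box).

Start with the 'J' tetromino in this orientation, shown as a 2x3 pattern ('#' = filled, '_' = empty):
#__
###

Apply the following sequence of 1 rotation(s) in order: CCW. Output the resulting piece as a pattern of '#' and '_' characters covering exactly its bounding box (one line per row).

Answer: _#
_#
##

Derivation:
Start:
#__
###
After rotation 1 (CCW):
_#
_#
##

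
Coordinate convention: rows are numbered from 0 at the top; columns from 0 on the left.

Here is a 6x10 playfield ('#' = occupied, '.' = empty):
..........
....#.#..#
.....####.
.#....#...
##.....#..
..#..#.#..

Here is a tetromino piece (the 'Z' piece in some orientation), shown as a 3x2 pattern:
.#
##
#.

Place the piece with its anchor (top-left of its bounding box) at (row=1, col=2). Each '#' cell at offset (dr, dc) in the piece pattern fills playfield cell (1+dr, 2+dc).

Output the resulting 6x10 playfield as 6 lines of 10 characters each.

Fill (1+0,2+1) = (1,3)
Fill (1+1,2+0) = (2,2)
Fill (1+1,2+1) = (2,3)
Fill (1+2,2+0) = (3,2)

Answer: ..........
...##.#..#
..##.####.
.##...#...
##.....#..
..#..#.#..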